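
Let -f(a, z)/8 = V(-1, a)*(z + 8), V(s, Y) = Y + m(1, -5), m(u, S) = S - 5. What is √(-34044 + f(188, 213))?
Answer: 2*I*√87187 ≈ 590.55*I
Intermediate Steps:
m(u, S) = -5 + S
V(s, Y) = -10 + Y (V(s, Y) = Y + (-5 - 5) = Y - 10 = -10 + Y)
f(a, z) = -8*(-10 + a)*(8 + z) (f(a, z) = -8*(-10 + a)*(z + 8) = -8*(-10 + a)*(8 + z))
√(-34044 + f(188, 213)) = √(-34044 - 8*(-10 + 188)*(8 + 213)) = √(-34044 - 8*178*221) = √(-34044 - 314704) = √(-348748) = 2*I*√87187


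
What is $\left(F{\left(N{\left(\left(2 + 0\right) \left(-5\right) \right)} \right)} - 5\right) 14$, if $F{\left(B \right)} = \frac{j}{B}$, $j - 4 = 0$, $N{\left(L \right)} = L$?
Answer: $- \frac{378}{5} \approx -75.6$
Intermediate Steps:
$j = 4$ ($j = 4 + 0 = 4$)
$F{\left(B \right)} = \frac{4}{B}$
$\left(F{\left(N{\left(\left(2 + 0\right) \left(-5\right) \right)} \right)} - 5\right) 14 = \left(\frac{4}{\left(2 + 0\right) \left(-5\right)} - 5\right) 14 = \left(\frac{4}{2 \left(-5\right)} - 5\right) 14 = \left(\frac{4}{-10} - 5\right) 14 = \left(4 \left(- \frac{1}{10}\right) - 5\right) 14 = \left(- \frac{2}{5} - 5\right) 14 = \left(- \frac{27}{5}\right) 14 = - \frac{378}{5}$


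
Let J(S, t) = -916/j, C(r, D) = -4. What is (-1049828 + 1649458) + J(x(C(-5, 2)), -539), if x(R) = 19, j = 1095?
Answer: 656593934/1095 ≈ 5.9963e+5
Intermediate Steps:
J(S, t) = -916/1095
(-1049828 + 1649458) + J(x(C(-5, 2)), -539) = (-1049828 + 1649458) - 916/1095 = 599630 - 916/1095 = 656593934/1095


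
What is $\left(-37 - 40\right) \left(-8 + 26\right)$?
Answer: $-1386$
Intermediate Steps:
$\left(-37 - 40\right) \left(-8 + 26\right) = \left(-77\right) 18 = -1386$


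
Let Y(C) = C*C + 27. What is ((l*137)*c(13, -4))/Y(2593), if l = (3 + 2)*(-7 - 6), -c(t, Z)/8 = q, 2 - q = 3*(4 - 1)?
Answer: -124670/1680919 ≈ -0.074168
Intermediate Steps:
Y(C) = 27 + C² (Y(C) = C² + 27 = 27 + C²)
q = -7 (q = 2 - 3*(4 - 1) = 2 - 3*3 = 2 - 1*9 = 2 - 9 = -7)
c(t, Z) = 56 (c(t, Z) = -8*(-7) = 56)
l = -65 (l = 5*(-13) = -65)
((l*137)*c(13, -4))/Y(2593) = (-65*137*56)/(27 + 2593²) = (-8905*56)/(27 + 6723649) = -498680/6723676 = -498680*1/6723676 = -124670/1680919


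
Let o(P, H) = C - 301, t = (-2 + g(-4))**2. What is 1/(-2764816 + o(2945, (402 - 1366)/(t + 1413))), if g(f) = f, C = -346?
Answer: -1/2765463 ≈ -3.6160e-7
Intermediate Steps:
t = 36 (t = (-2 - 4)**2 = (-6)**2 = 36)
o(P, H) = -647 (o(P, H) = -346 - 301 = -647)
1/(-2764816 + o(2945, (402 - 1366)/(t + 1413))) = 1/(-2764816 - 647) = 1/(-2765463) = -1/2765463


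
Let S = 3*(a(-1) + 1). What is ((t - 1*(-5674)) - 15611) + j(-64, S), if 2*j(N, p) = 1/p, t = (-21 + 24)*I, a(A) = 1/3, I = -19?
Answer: -79951/8 ≈ -9993.9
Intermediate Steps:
a(A) = ⅓ (a(A) = 1*(⅓) = ⅓)
t = -57 (t = (-21 + 24)*(-19) = 3*(-19) = -57)
S = 4 (S = 3*(⅓ + 1) = 3*(4/3) = 4)
j(N, p) = 1/(2*p)
((t - 1*(-5674)) - 15611) + j(-64, S) = ((-57 - 1*(-5674)) - 15611) + (½)/4 = ((-57 + 5674) - 15611) + (½)*(¼) = (5617 - 15611) + ⅛ = -9994 + ⅛ = -79951/8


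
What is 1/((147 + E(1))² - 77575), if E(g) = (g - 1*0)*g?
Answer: -1/55671 ≈ -1.7963e-5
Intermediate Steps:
E(g) = g² (E(g) = (g + 0)*g = g*g = g²)
1/((147 + E(1))² - 77575) = 1/((147 + 1²)² - 77575) = 1/((147 + 1)² - 77575) = 1/(148² - 77575) = 1/(21904 - 77575) = 1/(-55671) = -1/55671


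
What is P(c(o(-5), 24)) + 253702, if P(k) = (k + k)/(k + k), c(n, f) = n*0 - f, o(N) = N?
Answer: 253703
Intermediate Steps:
c(n, f) = -f (c(n, f) = 0 - f = -f)
P(k) = 1 (P(k) = (2*k)/((2*k)) = (2*k)*(1/(2*k)) = 1)
P(c(o(-5), 24)) + 253702 = 1 + 253702 = 253703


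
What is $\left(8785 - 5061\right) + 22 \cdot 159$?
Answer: $7222$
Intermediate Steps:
$\left(8785 - 5061\right) + 22 \cdot 159 = \left(8785 - 5061\right) + 3498 = 3724 + 3498 = 7222$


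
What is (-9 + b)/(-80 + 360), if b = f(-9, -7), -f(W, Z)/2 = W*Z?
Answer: -27/56 ≈ -0.48214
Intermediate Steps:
f(W, Z) = -2*W*Z
b = -126 (b = -2*(-9)*(-7) = -126)
(-9 + b)/(-80 + 360) = (-9 - 126)/(-80 + 360) = -135/280 = -135*1/280 = -27/56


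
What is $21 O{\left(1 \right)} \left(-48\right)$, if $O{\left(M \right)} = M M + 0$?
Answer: $-1008$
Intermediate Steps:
$O{\left(M \right)} = M^{2}$ ($O{\left(M \right)} = M^{2} + 0 = M^{2}$)
$21 O{\left(1 \right)} \left(-48\right) = 21 \cdot 1^{2} \left(-48\right) = 21 \cdot 1 \left(-48\right) = 21 \left(-48\right) = -1008$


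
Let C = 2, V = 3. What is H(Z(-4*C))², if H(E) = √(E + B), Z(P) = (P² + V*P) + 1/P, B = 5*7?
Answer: 599/8 ≈ 74.875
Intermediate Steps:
B = 35
Z(P) = 1/P + P² + 3*P (Z(P) = (P² + 3*P) + 1/P = 1/P + P² + 3*P)
H(E) = √(35 + E) (H(E) = √(E + 35) = √(35 + E))
H(Z(-4*C))² = (√(35 + (1 + (-4*2)²*(3 - 4*2))/((-4*2))))² = (√(35 + (1 + (-8)²*(3 - 8))/(-8)))² = (√(35 - (1 + 64*(-5))/8))² = (√(35 - (1 - 320)/8))² = (√(35 - ⅛*(-319)))² = (√(35 + 319/8))² = (√(599/8))² = (√1198/4)² = 599/8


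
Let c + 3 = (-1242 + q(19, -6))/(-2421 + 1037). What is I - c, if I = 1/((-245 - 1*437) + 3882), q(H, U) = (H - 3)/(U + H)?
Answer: 15140649/7196800 ≈ 2.1038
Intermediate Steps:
q(H, U) = (-3 + H)/(H + U)
c = -18923/8996 (c = -3 + (-1242 + (-3 + 19)/(19 - 6))/(-2421 + 1037) = -3 + (-1242 + 16/13)/(-1384) = -3 + (-1242 + (1/13)*16)*(-1/1384) = -3 + (-1242 + 16/13)*(-1/1384) = -3 - 16130/13*(-1/1384) = -3 + 8065/8996 = -18923/8996 ≈ -2.1035)
I = 1/3200 (I = 1/((-245 - 437) + 3882) = 1/(-682 + 3882) = 1/3200 ≈ 0.00031250)
I - c = 1/3200 - 1*(-18923/8996) = 1/3200 + 18923/8996 = 15140649/7196800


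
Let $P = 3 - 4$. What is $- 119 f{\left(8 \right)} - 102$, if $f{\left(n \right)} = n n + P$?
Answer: $-7599$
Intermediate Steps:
$P = -1$
$f{\left(n \right)} = -1 + n^{2}$ ($f{\left(n \right)} = n n - 1 = n^{2} - 1 = -1 + n^{2}$)
$- 119 f{\left(8 \right)} - 102 = - 119 \left(-1 + 8^{2}\right) - 102 = - 119 \left(-1 + 64\right) - 102 = \left(-119\right) 63 - 102 = -7497 - 102 = -7599$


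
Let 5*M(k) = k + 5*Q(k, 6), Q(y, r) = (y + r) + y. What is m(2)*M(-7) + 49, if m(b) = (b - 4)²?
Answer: 57/5 ≈ 11.400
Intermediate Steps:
Q(y, r) = r + 2*y (Q(y, r) = (r + y) + y = r + 2*y)
m(b) = (-4 + b)²
M(k) = 6 + 11*k/5 (M(k) = (k + 5*(6 + 2*k))/5 = (k + (30 + 10*k))/5 = (30 + 11*k)/5 = 6 + 11*k/5)
m(2)*M(-7) + 49 = (-4 + 2)²*(6 + (11/5)*(-7)) + 49 = (-2)²*(6 - 77/5) + 49 = 4*(-47/5) + 49 = -188/5 + 49 = 57/5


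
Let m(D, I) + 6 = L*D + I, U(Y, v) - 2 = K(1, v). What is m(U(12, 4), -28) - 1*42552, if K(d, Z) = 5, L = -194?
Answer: -43944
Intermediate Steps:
U(Y, v) = 7 (U(Y, v) = 2 + 5 = 7)
m(D, I) = -6 + I - 194*D (m(D, I) = -6 + (-194*D + I) = -6 + (I - 194*D) = -6 + I - 194*D)
m(U(12, 4), -28) - 1*42552 = (-6 - 28 - 194*7) - 1*42552 = (-6 - 28 - 1358) - 42552 = -1392 - 42552 = -43944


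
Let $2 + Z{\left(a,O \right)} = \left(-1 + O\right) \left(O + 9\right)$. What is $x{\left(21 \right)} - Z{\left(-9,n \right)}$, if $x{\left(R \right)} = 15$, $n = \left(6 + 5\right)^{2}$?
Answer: $-15583$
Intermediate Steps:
$n = 121$ ($n = 11^{2} = 121$)
$Z{\left(a,O \right)} = -2 + \left(-1 + O\right) \left(9 + O\right)$ ($Z{\left(a,O \right)} = -2 + \left(-1 + O\right) \left(O + 9\right) = -2 + \left(-1 + O\right) \left(9 + O\right)$)
$x{\left(21 \right)} - Z{\left(-9,n \right)} = 15 - \left(-11 + 121^{2} + 8 \cdot 121\right) = 15 - \left(-11 + 14641 + 968\right) = 15 - 15598 = -15583$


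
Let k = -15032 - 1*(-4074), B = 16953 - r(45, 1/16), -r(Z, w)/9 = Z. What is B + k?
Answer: 6400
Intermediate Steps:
r(Z, w) = -9*Z
B = 17358 (B = 16953 - (-9)*45 = 16953 - 1*(-405) = 16953 + 405 = 17358)
k = -10958 (k = -15032 + 4074 = -10958)
B + k = 17358 - 10958 = 6400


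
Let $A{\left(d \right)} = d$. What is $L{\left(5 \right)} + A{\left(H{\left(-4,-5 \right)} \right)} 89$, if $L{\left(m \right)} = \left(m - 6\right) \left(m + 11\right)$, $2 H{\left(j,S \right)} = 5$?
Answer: $\frac{413}{2} \approx 206.5$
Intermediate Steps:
$H{\left(j,S \right)} = \frac{5}{2}$ ($H{\left(j,S \right)} = \frac{1}{2} \cdot 5 = \frac{5}{2}$)
$L{\left(m \right)} = \left(-6 + m\right) \left(11 + m\right)$
$L{\left(5 \right)} + A{\left(H{\left(-4,-5 \right)} \right)} 89 = \left(-66 + 5^{2} + 5 \cdot 5\right) + \frac{5}{2} \cdot 89 = \left(-66 + 25 + 25\right) + \frac{445}{2} = -16 + \frac{445}{2} = \frac{413}{2}$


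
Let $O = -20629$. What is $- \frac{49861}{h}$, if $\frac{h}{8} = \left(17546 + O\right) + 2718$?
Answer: $\frac{49861}{2920} \approx 17.076$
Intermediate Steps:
$h = -2920$ ($h = 8 \left(\left(17546 - 20629\right) + 2718\right) = 8 \left(-3083 + 2718\right) = 8 \left(-365\right) = -2920$)
$- \frac{49861}{h} = - \frac{49861}{-2920} = \left(-49861\right) \left(- \frac{1}{2920}\right) = \frac{49861}{2920}$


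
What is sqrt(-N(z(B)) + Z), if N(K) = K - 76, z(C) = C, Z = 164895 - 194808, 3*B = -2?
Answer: I*sqrt(268527)/3 ≈ 172.73*I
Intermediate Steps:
B = -2/3 (B = (1/3)*(-2) = -2/3 ≈ -0.66667)
Z = -29913
N(K) = -76 + K
sqrt(-N(z(B)) + Z) = sqrt(-(-76 - 2/3) - 29913) = sqrt(-1*(-230/3) - 29913) = sqrt(230/3 - 29913) = sqrt(-89509/3) = I*sqrt(268527)/3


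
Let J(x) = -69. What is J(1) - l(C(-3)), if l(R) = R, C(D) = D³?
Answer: -42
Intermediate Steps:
J(1) - l(C(-3)) = -69 - 1*(-3)³ = -69 - 1*(-27) = -69 + 27 = -42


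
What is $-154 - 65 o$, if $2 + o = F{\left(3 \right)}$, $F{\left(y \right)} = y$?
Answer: $-219$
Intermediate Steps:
$o = 1$ ($o = -2 + 3 = 1$)
$-154 - 65 o = -154 - 65 = -219$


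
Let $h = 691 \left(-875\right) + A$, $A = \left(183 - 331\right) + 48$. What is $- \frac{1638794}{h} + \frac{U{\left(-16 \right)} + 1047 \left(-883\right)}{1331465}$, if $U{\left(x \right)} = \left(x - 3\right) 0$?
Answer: $\frac{324585597197}{161034034425} \approx 2.0156$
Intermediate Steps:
$U{\left(x \right)} = 0$ ($U{\left(x \right)} = \left(-3 + x\right) 0 = 0$)
$A = -100$ ($A = -148 + 48 = -100$)
$h = -604725$ ($h = 691 \left(-875\right) - 100 = -604625 - 100 = -604725$)
$- \frac{1638794}{h} + \frac{U{\left(-16 \right)} + 1047 \left(-883\right)}{1331465} = - \frac{1638794}{-604725} + \frac{0 + 1047 \left(-883\right)}{1331465} = \left(-1638794\right) \left(- \frac{1}{604725}\right) + \left(0 - 924501\right) \frac{1}{1331465} = \frac{1638794}{604725} - \frac{924501}{1331465} = \frac{324585597197}{161034034425}$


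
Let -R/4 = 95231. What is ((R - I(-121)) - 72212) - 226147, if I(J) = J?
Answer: -679162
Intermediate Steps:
R = -380924 (R = -4*95231 = -380924)
((R - I(-121)) - 72212) - 226147 = ((-380924 - 1*(-121)) - 72212) - 226147 = ((-380924 + 121) - 72212) - 226147 = (-380803 - 72212) - 226147 = -453015 - 226147 = -679162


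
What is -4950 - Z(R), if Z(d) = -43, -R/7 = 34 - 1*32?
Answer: -4907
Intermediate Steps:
R = -14 (R = -7*(34 - 1*32) = -7*(34 - 32) = -7*2 = -14)
-4950 - Z(R) = -4950 - 1*(-43) = -4950 + 43 = -4907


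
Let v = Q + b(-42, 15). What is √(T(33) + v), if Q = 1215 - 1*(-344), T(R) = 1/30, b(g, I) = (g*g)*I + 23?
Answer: √25237830/30 ≈ 167.46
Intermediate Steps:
b(g, I) = 23 + I*g² (b(g, I) = g²*I + 23 = I*g² + 23 = 23 + I*g²)
T(R) = 1/30
Q = 1559 (Q = 1215 + 344 = 1559)
v = 28042 (v = 1559 + (23 + 15*(-42)²) = 1559 + (23 + 15*1764) = 1559 + (23 + 26460) = 1559 + 26483 = 28042)
√(T(33) + v) = √(1/30 + 28042) = √(841261/30) = √25237830/30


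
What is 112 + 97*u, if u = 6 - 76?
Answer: -6678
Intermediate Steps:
u = -70
112 + 97*u = 112 + 97*(-70) = 112 - 6790 = -6678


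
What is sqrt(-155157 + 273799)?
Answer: sqrt(118642) ≈ 344.44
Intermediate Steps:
sqrt(-155157 + 273799) = sqrt(118642)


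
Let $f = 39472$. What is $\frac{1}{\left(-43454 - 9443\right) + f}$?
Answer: $- \frac{1}{13425} \approx -7.4488 \cdot 10^{-5}$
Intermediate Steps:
$\frac{1}{\left(-43454 - 9443\right) + f} = \frac{1}{\left(-43454 - 9443\right) + 39472} = \frac{1}{-52897 + 39472} = \frac{1}{-13425} = - \frac{1}{13425}$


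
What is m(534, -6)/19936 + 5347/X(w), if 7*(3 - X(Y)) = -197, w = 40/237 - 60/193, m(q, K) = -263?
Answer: 373063605/2173024 ≈ 171.68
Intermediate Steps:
w = -6500/45741 (w = 40*(1/237) - 60*1/193 = 40/237 - 60/193 = -6500/45741 ≈ -0.14210)
X(Y) = 218/7 (X(Y) = 3 - ⅐*(-197) = 3 + 197/7 = 218/7)
m(534, -6)/19936 + 5347/X(w) = -263/19936 + 5347/(218/7) = -263*1/19936 + 5347*(7/218) = -263/19936 + 37429/218 = 373063605/2173024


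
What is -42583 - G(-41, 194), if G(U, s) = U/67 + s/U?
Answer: -116960822/2747 ≈ -42578.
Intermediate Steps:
G(U, s) = U/67 + s/U (G(U, s) = U*(1/67) + s/U = U/67 + s/U)
-42583 - G(-41, 194) = -42583 - ((1/67)*(-41) + 194/(-41)) = -42583 - (-41/67 + 194*(-1/41)) = -42583 - (-41/67 - 194/41) = -42583 - 1*(-14679/2747) = -42583 + 14679/2747 = -116960822/2747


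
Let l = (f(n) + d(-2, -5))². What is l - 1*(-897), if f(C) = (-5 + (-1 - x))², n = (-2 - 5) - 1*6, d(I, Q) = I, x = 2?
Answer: 4741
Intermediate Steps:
n = -13 (n = -7 - 6 = -13)
f(C) = 64 (f(C) = (-5 + (-1 - 1*2))² = (-5 + (-1 - 2))² = (-5 - 3)² = (-8)² = 64)
l = 3844 (l = (64 - 2)² = 62² = 3844)
l - 1*(-897) = 3844 - 1*(-897) = 3844 + 897 = 4741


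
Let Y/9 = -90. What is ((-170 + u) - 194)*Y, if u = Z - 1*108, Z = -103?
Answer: 465750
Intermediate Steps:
u = -211 (u = -103 - 1*108 = -103 - 108 = -211)
Y = -810 (Y = 9*(-90) = -810)
((-170 + u) - 194)*Y = ((-170 - 211) - 194)*(-810) = (-381 - 194)*(-810) = -575*(-810) = 465750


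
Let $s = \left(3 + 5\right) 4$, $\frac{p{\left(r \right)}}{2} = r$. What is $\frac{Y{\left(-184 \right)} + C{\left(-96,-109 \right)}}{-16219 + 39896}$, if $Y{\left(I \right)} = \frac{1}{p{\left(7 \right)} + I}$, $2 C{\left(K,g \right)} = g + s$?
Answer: $- \frac{3273}{2012545} \approx -0.0016263$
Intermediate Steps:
$p{\left(r \right)} = 2 r$
$s = 32$ ($s = 8 \cdot 4 = 32$)
$C{\left(K,g \right)} = 16 + \frac{g}{2}$ ($C{\left(K,g \right)} = \frac{g + 32}{2} = \frac{32 + g}{2} = 16 + \frac{g}{2}$)
$Y{\left(I \right)} = \frac{1}{14 + I}$ ($Y{\left(I \right)} = \frac{1}{2 \cdot 7 + I} = \frac{1}{14 + I}$)
$\frac{Y{\left(-184 \right)} + C{\left(-96,-109 \right)}}{-16219 + 39896} = \frac{\frac{1}{14 - 184} + \left(16 + \frac{1}{2} \left(-109\right)\right)}{-16219 + 39896} = \frac{\frac{1}{-170} + \left(16 - \frac{109}{2}\right)}{23677} = \left(- \frac{1}{170} - \frac{77}{2}\right) \frac{1}{23677} = \left(- \frac{3273}{85}\right) \frac{1}{23677} = - \frac{3273}{2012545}$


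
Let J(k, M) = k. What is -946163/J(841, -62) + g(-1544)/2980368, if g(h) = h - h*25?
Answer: -58747557581/52218531 ≈ -1125.0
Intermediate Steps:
g(h) = -24*h (g(h) = h - 25*h = -24*h)
-946163/J(841, -62) + g(-1544)/2980368 = -946163/841 - 24*(-1544)/2980368 = -946163*1/841 + 37056*(1/2980368) = -946163/841 + 772/62091 = -58747557581/52218531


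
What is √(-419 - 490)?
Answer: 3*I*√101 ≈ 30.15*I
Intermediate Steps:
√(-419 - 490) = √(-909) = 3*I*√101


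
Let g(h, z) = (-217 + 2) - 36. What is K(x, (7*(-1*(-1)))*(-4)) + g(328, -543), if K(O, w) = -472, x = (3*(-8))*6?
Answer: -723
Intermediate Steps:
g(h, z) = -251 (g(h, z) = -215 - 36 = -251)
x = -144 (x = -24*6 = -144)
K(x, (7*(-1*(-1)))*(-4)) + g(328, -543) = -472 - 251 = -723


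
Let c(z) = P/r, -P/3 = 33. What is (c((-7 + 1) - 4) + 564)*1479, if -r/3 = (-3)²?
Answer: 839579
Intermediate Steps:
P = -99 (P = -3*33 = -99)
r = -27 (r = -3*(-3)² = -3*9 = -27)
c(z) = 11/3 (c(z) = -99/(-27) = -99*(-1/27) = 11/3)
(c((-7 + 1) - 4) + 564)*1479 = (11/3 + 564)*1479 = (1703/3)*1479 = 839579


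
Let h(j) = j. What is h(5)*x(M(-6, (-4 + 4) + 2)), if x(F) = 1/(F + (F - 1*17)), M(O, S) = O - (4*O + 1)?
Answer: 5/17 ≈ 0.29412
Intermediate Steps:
M(O, S) = -1 - 3*O (M(O, S) = O - (1 + 4*O) = O + (-1 - 4*O) = -1 - 3*O)
x(F) = 1/(-17 + 2*F) (x(F) = 1/(F + (F - 17)) = 1/(F + (-17 + F)) = 1/(-17 + 2*F))
h(5)*x(M(-6, (-4 + 4) + 2)) = 5/(-17 + 2*(-1 - 3*(-6))) = 5/(-17 + 2*(-1 + 18)) = 5/(-17 + 2*17) = 5/(-17 + 34) = 5/17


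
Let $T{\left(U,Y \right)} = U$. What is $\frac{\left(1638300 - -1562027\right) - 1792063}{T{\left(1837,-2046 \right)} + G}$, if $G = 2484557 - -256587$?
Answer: $\frac{1408264}{2742981} \approx 0.51341$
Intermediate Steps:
$G = 2741144$ ($G = 2484557 + 256587 = 2741144$)
$\frac{\left(1638300 - -1562027\right) - 1792063}{T{\left(1837,-2046 \right)} + G} = \frac{\left(1638300 - -1562027\right) - 1792063}{1837 + 2741144} = \frac{\left(1638300 + 1562027\right) - 1792063}{2742981} = \left(3200327 - 1792063\right) \frac{1}{2742981} = 1408264 \cdot \frac{1}{2742981} = \frac{1408264}{2742981}$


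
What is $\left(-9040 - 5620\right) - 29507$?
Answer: $-44167$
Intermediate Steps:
$\left(-9040 - 5620\right) - 29507 = -14660 - 29507 = -44167$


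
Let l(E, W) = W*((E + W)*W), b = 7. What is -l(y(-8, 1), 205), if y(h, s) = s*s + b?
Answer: -8951325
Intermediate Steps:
y(h, s) = 7 + s² (y(h, s) = s*s + 7 = s² + 7 = 7 + s²)
l(E, W) = W²*(E + W) (l(E, W) = W*(W*(E + W)) = W²*(E + W))
-l(y(-8, 1), 205) = -205²*((7 + 1²) + 205) = -42025*((7 + 1) + 205) = -42025*(8 + 205) = -42025*213 = -1*8951325 = -8951325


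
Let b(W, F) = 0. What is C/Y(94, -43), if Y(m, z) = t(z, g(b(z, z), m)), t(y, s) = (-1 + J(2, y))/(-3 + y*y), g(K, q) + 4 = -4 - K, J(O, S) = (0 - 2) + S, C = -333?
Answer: 307359/23 ≈ 13363.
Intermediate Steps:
J(O, S) = -2 + S
g(K, q) = -8 - K (g(K, q) = -4 + (-4 - K) = -8 - K)
t(y, s) = (-3 + y)/(-3 + y²) (t(y, s) = (-1 + (-2 + y))/(-3 + y*y) = (-3 + y)/(-3 + y²))
Y(m, z) = (-3 + z)/(-3 + z²)
C/Y(94, -43) = -333*(-3 + (-43)²)/(-3 - 43) = -333/(-46/(-3 + 1849)) = -333/(-46/1846) = -333/((1/1846)*(-46)) = -333/(-23/923) = -333*(-923/23) = 307359/23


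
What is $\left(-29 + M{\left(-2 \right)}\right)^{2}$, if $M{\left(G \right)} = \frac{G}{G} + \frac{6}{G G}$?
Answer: $\frac{2809}{4} \approx 702.25$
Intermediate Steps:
$M{\left(G \right)} = 1 + \frac{6}{G^{2}}$
$\left(-29 + M{\left(-2 \right)}\right)^{2} = \left(-29 + \left(1 + \frac{6}{4}\right)\right)^{2} = \left(-29 + \left(1 + 6 \cdot \frac{1}{4}\right)\right)^{2} = \left(-29 + \left(1 + \frac{3}{2}\right)\right)^{2} = \left(-29 + \frac{5}{2}\right)^{2} = \left(- \frac{53}{2}\right)^{2} = \frac{2809}{4}$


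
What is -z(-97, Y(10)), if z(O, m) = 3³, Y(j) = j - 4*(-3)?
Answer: -27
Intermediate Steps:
Y(j) = 12 + j (Y(j) = j + 12 = 12 + j)
z(O, m) = 27
-z(-97, Y(10)) = -1*27 = -27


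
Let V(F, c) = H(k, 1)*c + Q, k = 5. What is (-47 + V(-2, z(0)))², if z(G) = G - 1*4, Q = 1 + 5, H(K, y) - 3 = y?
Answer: 3249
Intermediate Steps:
H(K, y) = 3 + y
Q = 6
z(G) = -4 + G (z(G) = G - 4 = -4 + G)
V(F, c) = 6 + 4*c (V(F, c) = (3 + 1)*c + 6 = 4*c + 6 = 6 + 4*c)
(-47 + V(-2, z(0)))² = (-47 + (6 + 4*(-4 + 0)))² = (-47 + (6 + 4*(-4)))² = (-47 + (6 - 16))² = (-47 - 10)² = (-57)² = 3249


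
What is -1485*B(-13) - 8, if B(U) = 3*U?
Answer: 57907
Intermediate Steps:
-1485*B(-13) - 8 = -4455*(-13) - 8 = -1485*(-39) - 8 = 57915 - 8 = 57907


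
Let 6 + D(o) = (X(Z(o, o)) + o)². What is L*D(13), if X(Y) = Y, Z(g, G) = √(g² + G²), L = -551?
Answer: -276051 - 186238*√2 ≈ -5.3943e+5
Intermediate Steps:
Z(g, G) = √(G² + g²)
D(o) = -6 + (o + √2*√(o²))² (D(o) = -6 + (√(o² + o²) + o)² = -6 + (√(2*o²) + o)² = -6 + (√2*√(o²) + o)² = -6 + (o + √2*√(o²))²)
L*D(13) = -551*(-6 + (13 + √2*√(13²))²) = -551*(-6 + (13 + √2*√169)²) = -551*(-6 + (13 + √2*13)²) = -551*(-6 + (13 + 13*√2)²) = 3306 - 551*(13 + 13*√2)²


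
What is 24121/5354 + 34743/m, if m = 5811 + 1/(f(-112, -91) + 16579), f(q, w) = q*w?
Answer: 2183048917771/208225468457 ≈ 10.484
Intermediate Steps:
m = 155566282/26771 (m = 5811 + 1/(-112*(-91) + 16579) = 5811 + 1/(10192 + 16579) = 5811 + 1/26771 = 155566282/26771 ≈ 5811.0)
24121/5354 + 34743/m = 24121/5354 + 34743/(155566282/26771) = 24121*(1/5354) + 34743*(26771/155566282) = 24121/5354 + 930104853/155566282 = 2183048917771/208225468457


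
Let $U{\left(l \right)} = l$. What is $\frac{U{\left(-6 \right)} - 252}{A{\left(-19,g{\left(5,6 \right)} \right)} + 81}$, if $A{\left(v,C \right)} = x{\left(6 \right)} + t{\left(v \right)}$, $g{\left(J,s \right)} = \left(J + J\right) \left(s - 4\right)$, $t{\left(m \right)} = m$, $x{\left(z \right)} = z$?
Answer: $- \frac{129}{34} \approx -3.7941$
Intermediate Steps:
$g{\left(J,s \right)} = 2 J \left(-4 + s\right)$
$A{\left(v,C \right)} = 6 + v$
$\frac{U{\left(-6 \right)} - 252}{A{\left(-19,g{\left(5,6 \right)} \right)} + 81} = \frac{-6 - 252}{\left(6 - 19\right) + 81} = - \frac{258}{-13 + 81} = - \frac{258}{68} = \left(-258\right) \frac{1}{68} = - \frac{129}{34}$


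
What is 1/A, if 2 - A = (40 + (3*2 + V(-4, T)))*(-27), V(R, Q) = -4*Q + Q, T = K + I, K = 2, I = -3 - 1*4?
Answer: 1/1649 ≈ 0.00060643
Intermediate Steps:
I = -7 (I = -3 - 4 = -7)
T = -5 (T = 2 - 7 = -5)
V(R, Q) = -3*Q
A = 1649 (A = 2 - (40 + (3*2 - 3*(-5)))*(-27) = 2 - (40 + (6 + 15))*(-27) = 2 - (40 + 21)*(-27) = 2 - 61*(-27) = 2 - 1*(-1647) = 2 + 1647 = 1649)
1/A = 1/1649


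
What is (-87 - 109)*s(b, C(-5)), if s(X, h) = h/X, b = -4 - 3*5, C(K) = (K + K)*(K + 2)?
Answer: 5880/19 ≈ 309.47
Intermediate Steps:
C(K) = 2*K*(2 + K) (C(K) = (2*K)*(2 + K) = 2*K*(2 + K))
b = -19 (b = -4 - 15 = -19)
(-87 - 109)*s(b, C(-5)) = (-87 - 109)*((2*(-5)*(2 - 5))/(-19)) = -196*2*(-5)*(-3)*(-1)/19 = -5880*(-1)/19 = -196*(-30/19) = 5880/19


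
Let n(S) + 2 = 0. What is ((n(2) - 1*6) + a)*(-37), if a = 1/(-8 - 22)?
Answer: 8917/30 ≈ 297.23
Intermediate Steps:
n(S) = -2 (n(S) = -2 + 0 = -2)
a = -1/30 (a = 1/(-30) = -1/30 ≈ -0.033333)
((n(2) - 1*6) + a)*(-37) = ((-2 - 1*6) - 1/30)*(-37) = ((-2 - 6) - 1/30)*(-37) = (-8 - 1/30)*(-37) = -241/30*(-37) = 8917/30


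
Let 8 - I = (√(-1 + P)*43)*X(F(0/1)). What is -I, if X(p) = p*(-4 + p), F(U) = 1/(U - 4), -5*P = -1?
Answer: -8 + 731*I*√5/40 ≈ -8.0 + 40.864*I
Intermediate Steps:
P = ⅕ (P = -⅕*(-1) = ⅕ ≈ 0.20000)
F(U) = 1/(-4 + U)
I = 8 - 731*I*√5/40 (I = 8 - √(-1 + ⅕)*43*(-4 + 1/(-4 + 0/1))/(-4 + 0/1) = 8 - √(-⅘)*43*(-4 + 1/(-4 + 0*1))/(-4 + 0*1) = 8 - (2*I*√5/5)*43*(-4 + 1/(-4 + 0))/(-4 + 0) = 8 - 86*I*√5/5*(-4 + 1/(-4))/(-4) = 8 - 86*I*√5/5*(-(-4 - ¼)/4) = 8 - 86*I*√5/5*(-¼*(-17/4)) = 8 - 86*I*√5/5*17/16 = 8 - 731*I*√5/40 ≈ 8.0 - 40.864*I)
-I = -(8 - 731*I*√5/40) = -8 + 731*I*√5/40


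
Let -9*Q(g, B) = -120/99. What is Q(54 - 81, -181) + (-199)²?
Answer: 11761537/297 ≈ 39601.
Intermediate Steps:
Q(g, B) = 40/297 (Q(g, B) = -(-40)/(3*99) = -⅑*(-40/33) = 40/297)
Q(54 - 81, -181) + (-199)² = 40/297 + (-199)² = 40/297 + 39601 = 11761537/297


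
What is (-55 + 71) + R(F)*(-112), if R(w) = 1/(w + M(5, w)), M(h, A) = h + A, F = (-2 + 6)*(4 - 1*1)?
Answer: 352/29 ≈ 12.138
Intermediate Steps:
F = 12 (F = 4*(4 - 1) = 4*3 = 12)
M(h, A) = A + h
R(w) = 1/(5 + 2*w) (R(w) = 1/(w + (w + 5)) = 1/(w + (5 + w)) = 1/(5 + 2*w))
(-55 + 71) + R(F)*(-112) = (-55 + 71) - 112/(5 + 2*12) = 16 - 112/(5 + 24) = 16 - 112/29 = 352/29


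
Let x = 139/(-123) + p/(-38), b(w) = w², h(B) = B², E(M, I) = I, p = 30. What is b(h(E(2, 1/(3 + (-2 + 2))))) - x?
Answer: 121901/63099 ≈ 1.9319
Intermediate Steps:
x = -4486/2337 (x = 139/(-123) + 30/(-38) = 139*(-1/123) + 30*(-1/38) = -139/123 - 15/19 = -4486/2337 ≈ -1.9196)
b(h(E(2, 1/(3 + (-2 + 2))))) - x = ((1/(3 + (-2 + 2)))²)² - 1*(-4486/2337) = ((1/(3 + 0))²)² + 4486/2337 = ((1/3)²)² + 4486/2337 = ((⅓)²)² + 4486/2337 = (⅑)² + 4486/2337 = 1/81 + 4486/2337 = 121901/63099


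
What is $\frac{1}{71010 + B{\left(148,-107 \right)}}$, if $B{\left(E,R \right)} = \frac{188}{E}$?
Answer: $\frac{37}{2627417} \approx 1.4082 \cdot 10^{-5}$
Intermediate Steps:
$\frac{1}{71010 + B{\left(148,-107 \right)}} = \frac{1}{71010 + \frac{188}{148}} = \frac{1}{71010 + 188 \cdot \frac{1}{148}} = \frac{1}{71010 + \frac{47}{37}} = \frac{1}{\frac{2627417}{37}} = \frac{37}{2627417}$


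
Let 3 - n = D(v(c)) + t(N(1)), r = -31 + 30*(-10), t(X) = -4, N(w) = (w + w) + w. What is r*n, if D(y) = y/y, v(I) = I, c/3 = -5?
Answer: -1986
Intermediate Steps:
c = -15 (c = 3*(-5) = -15)
D(y) = 1
N(w) = 3*w (N(w) = 2*w + w = 3*w)
r = -331 (r = -31 - 300 = -331)
n = 6 (n = 3 - (1 - 4) = 3 - 1*(-3) = 3 + 3 = 6)
r*n = -331*6 = -1986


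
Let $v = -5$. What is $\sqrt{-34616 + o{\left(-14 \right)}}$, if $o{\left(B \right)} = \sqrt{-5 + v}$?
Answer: $\sqrt{-34616 + i \sqrt{10}} \approx 0.0085 + 186.05 i$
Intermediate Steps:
$o{\left(B \right)} = i \sqrt{10}$ ($o{\left(B \right)} = \sqrt{-5 - 5} = \sqrt{-10} = i \sqrt{10}$)
$\sqrt{-34616 + o{\left(-14 \right)}} = \sqrt{-34616 + i \sqrt{10}}$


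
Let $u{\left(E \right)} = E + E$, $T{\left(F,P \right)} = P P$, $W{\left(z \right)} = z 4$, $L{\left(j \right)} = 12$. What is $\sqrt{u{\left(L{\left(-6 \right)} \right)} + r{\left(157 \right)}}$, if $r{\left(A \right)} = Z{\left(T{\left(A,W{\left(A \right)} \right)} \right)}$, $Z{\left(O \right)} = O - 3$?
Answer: $\sqrt{394405} \approx 628.02$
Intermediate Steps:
$W{\left(z \right)} = 4 z$
$T{\left(F,P \right)} = P^{2}$
$u{\left(E \right)} = 2 E$
$Z{\left(O \right)} = -3 + O$
$r{\left(A \right)} = -3 + 16 A^{2}$ ($r{\left(A \right)} = -3 + \left(4 A\right)^{2} = -3 + 16 A^{2}$)
$\sqrt{u{\left(L{\left(-6 \right)} \right)} + r{\left(157 \right)}} = \sqrt{2 \cdot 12 - \left(3 - 16 \cdot 157^{2}\right)} = \sqrt{24 + \left(-3 + 16 \cdot 24649\right)} = \sqrt{24 + \left(-3 + 394384\right)} = \sqrt{24 + 394381} = \sqrt{394405}$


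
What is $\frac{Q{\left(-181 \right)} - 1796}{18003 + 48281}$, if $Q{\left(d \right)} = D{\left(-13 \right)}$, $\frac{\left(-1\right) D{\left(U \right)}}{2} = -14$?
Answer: $- \frac{442}{16571} \approx -0.026673$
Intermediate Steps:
$D{\left(U \right)} = 28$ ($D{\left(U \right)} = \left(-2\right) \left(-14\right) = 28$)
$Q{\left(d \right)} = 28$
$\frac{Q{\left(-181 \right)} - 1796}{18003 + 48281} = \frac{28 - 1796}{18003 + 48281} = - \frac{1768}{66284} = \left(-1768\right) \frac{1}{66284} = - \frac{442}{16571}$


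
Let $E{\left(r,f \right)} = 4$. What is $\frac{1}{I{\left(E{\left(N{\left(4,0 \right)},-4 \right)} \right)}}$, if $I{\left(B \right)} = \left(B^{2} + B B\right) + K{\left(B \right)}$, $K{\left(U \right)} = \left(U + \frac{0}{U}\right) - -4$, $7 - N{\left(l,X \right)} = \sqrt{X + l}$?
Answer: $\frac{1}{40} \approx 0.025$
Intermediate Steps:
$N{\left(l,X \right)} = 7 - \sqrt{X + l}$
$K{\left(U \right)} = 4 + U$ ($K{\left(U \right)} = \left(U + 0\right) + 4 = U + 4 = 4 + U$)
$I{\left(B \right)} = 4 + B + 2 B^{2}$ ($I{\left(B \right)} = \left(B^{2} + B B\right) + \left(4 + B\right) = \left(B^{2} + B^{2}\right) + \left(4 + B\right) = 2 B^{2} + \left(4 + B\right) = 4 + B + 2 B^{2}$)
$\frac{1}{I{\left(E{\left(N{\left(4,0 \right)},-4 \right)} \right)}} = \frac{1}{4 + 4 + 2 \cdot 4^{2}} = \frac{1}{4 + 4 + 2 \cdot 16} = \frac{1}{4 + 4 + 32} = \frac{1}{40}$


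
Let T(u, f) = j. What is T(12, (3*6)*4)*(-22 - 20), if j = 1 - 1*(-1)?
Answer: -84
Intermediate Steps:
j = 2 (j = 1 + 1 = 2)
T(u, f) = 2
T(12, (3*6)*4)*(-22 - 20) = 2*(-22 - 20) = 2*(-42) = -84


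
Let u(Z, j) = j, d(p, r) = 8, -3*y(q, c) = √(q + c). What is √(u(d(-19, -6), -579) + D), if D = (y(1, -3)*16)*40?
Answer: √(-5211 - 1920*I*√2)/3 ≈ 6.0782 - 24.818*I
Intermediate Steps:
y(q, c) = -√(c + q)/3 (y(q, c) = -√(q + c)/3 = -√(c + q)/3)
D = -640*I*√2/3 (D = (-√(-3 + 1)/3*16)*40 = (-I*√2/3*16)*40 = -16*I*√2/3*40 = -640*I*√2/3 ≈ -301.7*I)
√(u(d(-19, -6), -579) + D) = √(-579 - 640*I*√2/3)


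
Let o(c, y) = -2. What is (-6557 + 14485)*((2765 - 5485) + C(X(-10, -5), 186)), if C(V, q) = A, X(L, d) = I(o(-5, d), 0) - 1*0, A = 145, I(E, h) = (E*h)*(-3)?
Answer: -20414600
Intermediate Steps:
I(E, h) = -3*E*h
X(L, d) = 0 (X(L, d) = -3*(-2)*0 - 1*0 = 0 + 0 = 0)
C(V, q) = 145
(-6557 + 14485)*((2765 - 5485) + C(X(-10, -5), 186)) = (-6557 + 14485)*((2765 - 5485) + 145) = 7928*(-2720 + 145) = 7928*(-2575) = -20414600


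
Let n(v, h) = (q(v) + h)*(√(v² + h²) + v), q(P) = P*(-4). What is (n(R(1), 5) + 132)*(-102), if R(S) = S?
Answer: -13566 - 102*√26 ≈ -14086.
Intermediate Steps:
q(P) = -4*P
n(v, h) = (h - 4*v)*(v + √(h² + v²)) (n(v, h) = (-4*v + h)*(√(v² + h²) + v) = (h - 4*v)*(√(h² + v²) + v) = (h - 4*v)*(v + √(h² + v²)))
(n(R(1), 5) + 132)*(-102) = ((-4*1² + 5*1 + 5*√(5² + 1²) - 4*1*√(5² + 1²)) + 132)*(-102) = ((-4*1 + 5 + 5*√(25 + 1) - 4*1*√(25 + 1)) + 132)*(-102) = ((-4 + 5 + 5*√26 - 4*1*√26) + 132)*(-102) = ((-4 + 5 + 5*√26 - 4*√26) + 132)*(-102) = ((1 + √26) + 132)*(-102) = (133 + √26)*(-102) = -13566 - 102*√26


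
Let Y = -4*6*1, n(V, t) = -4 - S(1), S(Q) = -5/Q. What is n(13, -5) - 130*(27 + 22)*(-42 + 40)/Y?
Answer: -3179/6 ≈ -529.83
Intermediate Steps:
n(V, t) = 1 (n(V, t) = -4 - (-5)/1 = -4 - (-5) = -4 - 1*(-5) = -4 + 5 = 1)
Y = -24 (Y = -24*1 = -24)
n(13, -5) - 130*(27 + 22)*(-42 + 40)/Y = 1 - 130*(27 + 22)*(-42 + 40)/(-24) = 1 - 130*49*(-2)*(-1)/24 = 1 - (-12740)*(-1)/24 = 1 - 130*49/12 = 1 - 3185/6 = -3179/6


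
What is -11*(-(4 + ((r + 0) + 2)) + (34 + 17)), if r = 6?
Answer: -429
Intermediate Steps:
-11*(-(4 + ((r + 0) + 2)) + (34 + 17)) = -11*(-(4 + ((6 + 0) + 2)) + (34 + 17)) = -11*(-(4 + (6 + 2)) + 51) = -11*(-(4 + 8) + 51) = -11*(-1*12 + 51) = -11*(-12 + 51) = -11*39 = -429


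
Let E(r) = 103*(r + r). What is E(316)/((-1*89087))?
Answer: -65096/89087 ≈ -0.73070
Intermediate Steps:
E(r) = 206*r (E(r) = 103*(2*r) = 206*r)
E(316)/((-1*89087)) = (206*316)/((-1*89087)) = 65096/(-89087) = 65096*(-1/89087) = -65096/89087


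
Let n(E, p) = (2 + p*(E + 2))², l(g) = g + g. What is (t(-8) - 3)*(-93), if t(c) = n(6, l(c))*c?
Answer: 11812023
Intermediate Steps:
l(g) = 2*g
n(E, p) = (2 + p*(2 + E))²
t(c) = c*(2 + 16*c)² (t(c) = (2 + 2*(2*c) + 6*(2*c))²*c = (2 + 4*c + 12*c)²*c = (2 + 16*c)²*c = c*(2 + 16*c)²)
(t(-8) - 3)*(-93) = (4*(-8)*(1 + 8*(-8))² - 3)*(-93) = (4*(-8)*(1 - 64)² - 3)*(-93) = (4*(-8)*(-63)² - 3)*(-93) = (4*(-8)*3969 - 3)*(-93) = (-127008 - 3)*(-93) = -127011*(-93) = 11812023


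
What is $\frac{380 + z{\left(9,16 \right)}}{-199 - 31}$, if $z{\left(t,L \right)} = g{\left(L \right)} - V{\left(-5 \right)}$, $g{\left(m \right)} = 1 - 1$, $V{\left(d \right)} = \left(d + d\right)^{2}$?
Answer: $- \frac{28}{23} \approx -1.2174$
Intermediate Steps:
$V{\left(d \right)} = 4 d^{2}$ ($V{\left(d \right)} = \left(2 d\right)^{2} = 4 d^{2}$)
$g{\left(m \right)} = 0$
$z{\left(t,L \right)} = -100$ ($z{\left(t,L \right)} = 0 - 4 \left(-5\right)^{2} = 0 - 4 \cdot 25 = 0 - 100 = -100$)
$\frac{380 + z{\left(9,16 \right)}}{-199 - 31} = \frac{380 - 100}{-199 - 31} = \frac{280}{-230} = 280 \left(- \frac{1}{230}\right) = - \frac{28}{23}$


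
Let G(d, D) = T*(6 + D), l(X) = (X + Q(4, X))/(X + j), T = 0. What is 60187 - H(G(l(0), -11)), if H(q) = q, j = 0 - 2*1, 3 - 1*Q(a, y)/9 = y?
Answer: 60187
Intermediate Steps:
Q(a, y) = 27 - 9*y
j = -2 (j = 0 - 2 = -2)
l(X) = (27 - 8*X)/(-2 + X) (l(X) = (X + (27 - 9*X))/(X - 2) = (27 - 8*X)/(-2 + X))
G(d, D) = 0 (G(d, D) = 0*(6 + D) = 0)
60187 - H(G(l(0), -11)) = 60187 - 1*0 = 60187 + 0 = 60187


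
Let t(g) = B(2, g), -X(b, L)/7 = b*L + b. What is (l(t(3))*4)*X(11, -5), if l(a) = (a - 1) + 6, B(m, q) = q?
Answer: 9856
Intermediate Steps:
X(b, L) = -7*b - 7*L*b (X(b, L) = -7*(b*L + b) = -7*(L*b + b) = -7*(b + L*b) = -7*b - 7*L*b)
t(g) = g
l(a) = 5 + a (l(a) = (-1 + a) + 6 = 5 + a)
(l(t(3))*4)*X(11, -5) = ((5 + 3)*4)*(-7*11*(1 - 5)) = (8*4)*(-7*11*(-4)) = 32*308 = 9856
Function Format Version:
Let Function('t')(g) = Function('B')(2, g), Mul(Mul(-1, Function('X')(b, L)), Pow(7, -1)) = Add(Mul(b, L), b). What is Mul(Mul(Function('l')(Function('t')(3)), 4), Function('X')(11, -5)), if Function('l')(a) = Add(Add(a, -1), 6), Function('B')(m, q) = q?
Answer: 9856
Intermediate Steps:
Function('X')(b, L) = Add(Mul(-7, b), Mul(-7, L, b)) (Function('X')(b, L) = Mul(-7, Add(Mul(b, L), b)) = Mul(-7, Add(Mul(L, b), b)) = Mul(-7, Add(b, Mul(L, b))) = Add(Mul(-7, b), Mul(-7, L, b)))
Function('t')(g) = g
Function('l')(a) = Add(5, a) (Function('l')(a) = Add(Add(-1, a), 6) = Add(5, a))
Mul(Mul(Function('l')(Function('t')(3)), 4), Function('X')(11, -5)) = Mul(Mul(Add(5, 3), 4), Mul(-7, 11, Add(1, -5))) = Mul(Mul(8, 4), Mul(-7, 11, -4)) = Mul(32, 308) = 9856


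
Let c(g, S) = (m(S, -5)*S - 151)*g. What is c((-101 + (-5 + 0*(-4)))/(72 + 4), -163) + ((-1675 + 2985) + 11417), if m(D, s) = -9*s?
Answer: 23168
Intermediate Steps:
c(g, S) = g*(-151 + 45*S) (c(g, S) = ((-9*(-5))*S - 151)*g = (45*S - 151)*g = (-151 + 45*S)*g = g*(-151 + 45*S))
c((-101 + (-5 + 0*(-4)))/(72 + 4), -163) + ((-1675 + 2985) + 11417) = ((-101 + (-5 + 0*(-4)))/(72 + 4))*(-151 + 45*(-163)) + ((-1675 + 2985) + 11417) = ((-101 + (-5 + 0))/76)*(-151 - 7335) + (1310 + 11417) = ((-101 - 5)*(1/76))*(-7486) + 12727 = -106*1/76*(-7486) + 12727 = -53/38*(-7486) + 12727 = 10441 + 12727 = 23168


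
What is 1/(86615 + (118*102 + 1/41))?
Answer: 41/4044692 ≈ 1.0137e-5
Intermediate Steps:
1/(86615 + (118*102 + 1/41)) = 1/(86615 + (12036 + 1/41)) = 1/(86615 + 493477/41) = 1/(4044692/41) = 41/4044692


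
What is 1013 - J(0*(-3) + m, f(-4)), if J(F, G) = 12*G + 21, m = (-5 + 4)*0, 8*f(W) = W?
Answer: 998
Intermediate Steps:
f(W) = W/8
m = 0 (m = -1*0 = 0)
J(F, G) = 21 + 12*G
1013 - J(0*(-3) + m, f(-4)) = 1013 - (21 + 12*((⅛)*(-4))) = 1013 - (21 + 12*(-½)) = 1013 - (21 - 6) = 1013 - 1*15 = 1013 - 15 = 998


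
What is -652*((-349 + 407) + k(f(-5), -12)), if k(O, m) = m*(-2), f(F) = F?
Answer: -53464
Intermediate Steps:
k(O, m) = -2*m
-652*((-349 + 407) + k(f(-5), -12)) = -652*((-349 + 407) - 2*(-12)) = -652*(58 + 24) = -652*82 = -53464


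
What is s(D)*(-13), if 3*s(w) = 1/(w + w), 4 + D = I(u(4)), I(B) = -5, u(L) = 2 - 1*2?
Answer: 13/54 ≈ 0.24074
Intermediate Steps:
u(L) = 0 (u(L) = 2 - 2 = 0)
D = -9 (D = -4 - 5 = -9)
s(w) = 1/(6*w) (s(w) = 1/(3*(w + w)) = 1/(3*((2*w))) = (1/(2*w))/3 = 1/(6*w))
s(D)*(-13) = ((⅙)/(-9))*(-13) = ((⅙)*(-⅑))*(-13) = -1/54*(-13) = 13/54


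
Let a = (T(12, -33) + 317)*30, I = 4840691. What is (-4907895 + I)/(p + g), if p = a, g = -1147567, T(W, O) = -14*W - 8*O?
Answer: 212/3581 ≈ 0.059201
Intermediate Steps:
a = 12390 (a = ((-14*12 - 8*(-33)) + 317)*30 = ((-168 + 264) + 317)*30 = (96 + 317)*30 = 413*30 = 12390)
p = 12390
(-4907895 + I)/(p + g) = (-4907895 + 4840691)/(12390 - 1147567) = -67204/(-1135177) = -67204*(-1/1135177) = 212/3581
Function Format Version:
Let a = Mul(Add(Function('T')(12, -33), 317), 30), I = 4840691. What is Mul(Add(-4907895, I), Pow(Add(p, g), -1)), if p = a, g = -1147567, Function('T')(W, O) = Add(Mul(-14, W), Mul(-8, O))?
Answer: Rational(212, 3581) ≈ 0.059201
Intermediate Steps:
a = 12390 (a = Mul(Add(Add(Mul(-14, 12), Mul(-8, -33)), 317), 30) = Mul(Add(Add(-168, 264), 317), 30) = Mul(Add(96, 317), 30) = Mul(413, 30) = 12390)
p = 12390
Mul(Add(-4907895, I), Pow(Add(p, g), -1)) = Mul(Add(-4907895, 4840691), Pow(Add(12390, -1147567), -1)) = Mul(-67204, Pow(-1135177, -1)) = Mul(-67204, Rational(-1, 1135177)) = Rational(212, 3581)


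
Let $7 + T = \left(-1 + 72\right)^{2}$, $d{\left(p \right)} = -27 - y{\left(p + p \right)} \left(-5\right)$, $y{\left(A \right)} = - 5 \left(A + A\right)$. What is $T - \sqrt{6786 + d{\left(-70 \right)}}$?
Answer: $5034 - \sqrt{13759} \approx 4916.7$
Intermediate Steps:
$y{\left(A \right)} = - 10 A$ ($y{\left(A \right)} = - 5 \cdot 2 A = - 10 A$)
$d{\left(p \right)} = -27 - 100 p$ ($d{\left(p \right)} = -27 - - 10 \left(p + p\right) \left(-5\right) = -27 - - 10 \cdot 2 p \left(-5\right) = -27 - - 20 p \left(-5\right) = -27 - 100 p$)
$T = 5034$ ($T = -7 + \left(-1 + 72\right)^{2} = -7 + 71^{2} = -7 + 5041 = 5034$)
$T - \sqrt{6786 + d{\left(-70 \right)}} = 5034 - \sqrt{6786 - -6973} = 5034 - \sqrt{6786 + \left(-27 + 7000\right)} = 5034 - \sqrt{6786 + 6973} = 5034 - \sqrt{13759}$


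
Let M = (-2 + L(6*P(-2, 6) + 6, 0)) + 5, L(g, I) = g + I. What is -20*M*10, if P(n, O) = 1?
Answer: -3000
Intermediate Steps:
L(g, I) = I + g
M = 15 (M = (-2 + (0 + (6*1 + 6))) + 5 = (-2 + (0 + (6 + 6))) + 5 = (-2 + (0 + 12)) + 5 = (-2 + 12) + 5 = 10 + 5 = 15)
-20*M*10 = -20*15*10 = -300*10 = -3000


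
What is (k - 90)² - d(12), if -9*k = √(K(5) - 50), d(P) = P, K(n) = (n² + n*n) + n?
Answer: 655133/81 + 20*√5 ≈ 8132.8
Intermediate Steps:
K(n) = n + 2*n² (K(n) = (n² + n²) + n = 2*n² + n = n + 2*n²)
k = -√5/9 (k = -√(5*(1 + 2*5) - 50)/9 = -√(5*(1 + 10) - 50)/9 = -√(5*11 - 50)/9 = -√(55 - 50)/9 = -√5/9 ≈ -0.24845)
(k - 90)² - d(12) = (-√5/9 - 90)² - 1*12 = (-90 - √5/9)² - 12 = -12 + (-90 - √5/9)²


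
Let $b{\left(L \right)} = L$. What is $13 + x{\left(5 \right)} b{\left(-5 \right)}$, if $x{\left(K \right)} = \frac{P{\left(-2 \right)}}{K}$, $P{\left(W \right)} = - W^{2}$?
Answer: $17$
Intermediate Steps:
$x{\left(K \right)} = - \frac{4}{K}$ ($x{\left(K \right)} = \frac{\left(-1\right) \left(-2\right)^{2}}{K} = \frac{\left(-1\right) 4}{K} = - \frac{4}{K}$)
$13 + x{\left(5 \right)} b{\left(-5 \right)} = 13 + - \frac{4}{5} \left(-5\right) = 13 + \left(-4\right) \frac{1}{5} \left(-5\right) = 13 - -4 = 13 + 4 = 17$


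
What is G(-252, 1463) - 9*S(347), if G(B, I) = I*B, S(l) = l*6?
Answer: -387414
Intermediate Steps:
S(l) = 6*l
G(B, I) = B*I
G(-252, 1463) - 9*S(347) = -252*1463 - 9*6*347 = -368676 - 9*2082 = -368676 - 1*18738 = -368676 - 18738 = -387414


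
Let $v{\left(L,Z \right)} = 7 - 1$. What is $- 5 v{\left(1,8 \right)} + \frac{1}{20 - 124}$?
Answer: $- \frac{3121}{104} \approx -30.01$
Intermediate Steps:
$v{\left(L,Z \right)} = 6$ ($v{\left(L,Z \right)} = 7 - 1 = 6$)
$- 5 v{\left(1,8 \right)} + \frac{1}{20 - 124} = \left(-5\right) 6 + \frac{1}{20 - 124} = -30 + \frac{1}{-104} = -30 - \frac{1}{104} = - \frac{3121}{104}$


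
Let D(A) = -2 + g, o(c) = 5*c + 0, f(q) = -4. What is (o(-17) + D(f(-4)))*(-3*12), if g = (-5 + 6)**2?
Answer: 3096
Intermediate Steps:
g = 1 (g = 1**2 = 1)
o(c) = 5*c
D(A) = -1 (D(A) = -2 + 1 = -1)
(o(-17) + D(f(-4)))*(-3*12) = (5*(-17) - 1)*(-3*12) = (-85 - 1)*(-36) = -86*(-36) = 3096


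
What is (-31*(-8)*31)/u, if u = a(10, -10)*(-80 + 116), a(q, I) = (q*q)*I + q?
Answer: -961/4455 ≈ -0.21571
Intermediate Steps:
a(q, I) = q + I*q**2 (a(q, I) = q**2*I + q = I*q**2 + q = q + I*q**2)
u = -35640 (u = (10*(1 - 10*10))*(-80 + 116) = (10*(1 - 100))*36 = (10*(-99))*36 = -990*36 = -35640)
(-31*(-8)*31)/u = (-31*(-8)*31)/(-35640) = (248*31)*(-1/35640) = 7688*(-1/35640) = -961/4455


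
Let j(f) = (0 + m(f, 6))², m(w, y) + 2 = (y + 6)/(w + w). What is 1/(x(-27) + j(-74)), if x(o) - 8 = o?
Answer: -1369/20082 ≈ -0.068171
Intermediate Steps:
m(w, y) = -2 + (6 + y)/(2*w) (m(w, y) = -2 + (y + 6)/(w + w) = -2 + (6 + y)/((2*w)) = -2 + (6 + y)*(1/(2*w)) = -2 + (6 + y)/(2*w))
x(o) = 8 + o
j(f) = (12 - 4*f)²/(4*f²) (j(f) = (0 + (6 + 6 - 4*f)/(2*f))² = (0 + (12 - 4*f)/(2*f))² = ((12 - 4*f)/(2*f))² = (12 - 4*f)²/(4*f²))
1/(x(-27) + j(-74)) = 1/((8 - 27) + 4*(3 - 1*(-74))²/(-74)²) = 1/(-19 + 4*(1/5476)*(3 + 74)²) = 1/(-19 + 4*(1/5476)*77²) = 1/(-19 + 4*(1/5476)*5929) = 1/(-19 + 5929/1369) = 1/(-20082/1369) = -1369/20082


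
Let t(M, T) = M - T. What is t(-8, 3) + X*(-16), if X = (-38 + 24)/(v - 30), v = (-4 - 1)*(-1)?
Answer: -499/25 ≈ -19.960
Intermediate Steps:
v = 5 (v = -5*(-1) = 5)
X = 14/25 (X = (-38 + 24)/(5 - 30) = -14/(-25) = -14*(-1/25) = 14/25 ≈ 0.56000)
t(-8, 3) + X*(-16) = (-8 - 1*3) + (14/25)*(-16) = (-8 - 3) - 224/25 = -11 - 224/25 = -499/25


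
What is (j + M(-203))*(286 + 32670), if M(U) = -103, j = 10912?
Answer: 356221404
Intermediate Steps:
(j + M(-203))*(286 + 32670) = (10912 - 103)*(286 + 32670) = 10809*32956 = 356221404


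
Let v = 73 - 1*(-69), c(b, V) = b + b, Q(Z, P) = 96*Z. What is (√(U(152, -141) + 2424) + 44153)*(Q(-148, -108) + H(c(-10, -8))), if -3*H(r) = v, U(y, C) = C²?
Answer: -1888247198/3 - 42766*√22305/3 ≈ -6.3154e+8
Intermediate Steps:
c(b, V) = 2*b
v = 142 (v = 73 + 69 = 142)
H(r) = -142/3 (H(r) = -⅓*142 = -142/3)
(√(U(152, -141) + 2424) + 44153)*(Q(-148, -108) + H(c(-10, -8))) = (√((-141)² + 2424) + 44153)*(96*(-148) - 142/3) = (√(19881 + 2424) + 44153)*(-14208 - 142/3) = (√22305 + 44153)*(-42766/3) = (44153 + √22305)*(-42766/3) = -1888247198/3 - 42766*√22305/3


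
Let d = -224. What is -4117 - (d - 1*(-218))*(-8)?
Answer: -4165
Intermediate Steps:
-4117 - (d - 1*(-218))*(-8) = -4117 - (-224 - 1*(-218))*(-8) = -4117 - (-224 + 218)*(-8) = -4117 - (-6)*(-8) = -4117 - 1*48 = -4117 - 48 = -4165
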